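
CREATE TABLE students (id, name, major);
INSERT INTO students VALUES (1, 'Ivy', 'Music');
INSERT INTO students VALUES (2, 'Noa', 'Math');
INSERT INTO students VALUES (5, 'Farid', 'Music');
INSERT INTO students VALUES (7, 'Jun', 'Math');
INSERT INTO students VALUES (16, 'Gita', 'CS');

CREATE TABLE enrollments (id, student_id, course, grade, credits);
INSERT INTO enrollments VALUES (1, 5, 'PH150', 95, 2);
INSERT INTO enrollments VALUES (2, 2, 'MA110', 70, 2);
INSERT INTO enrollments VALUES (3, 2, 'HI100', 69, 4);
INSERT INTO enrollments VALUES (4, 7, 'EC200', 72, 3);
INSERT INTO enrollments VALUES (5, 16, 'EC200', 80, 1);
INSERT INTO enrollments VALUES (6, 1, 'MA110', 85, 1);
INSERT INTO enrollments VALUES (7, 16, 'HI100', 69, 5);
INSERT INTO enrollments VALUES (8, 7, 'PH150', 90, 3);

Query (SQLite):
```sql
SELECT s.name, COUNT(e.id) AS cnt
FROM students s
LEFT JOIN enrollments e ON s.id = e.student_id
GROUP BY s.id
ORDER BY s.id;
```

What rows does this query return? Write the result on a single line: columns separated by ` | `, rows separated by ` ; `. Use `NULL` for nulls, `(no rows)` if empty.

Ivy | 1 ; Noa | 2 ; Farid | 1 ; Jun | 2 ; Gita | 2

LEFT JOIN keeps every students row; unmatched ones get NULL for enrollments columns.
Group by students.id and compute COUNT(e.id). COUNT(col) of an all-NULL group is 0.
  1: ids {6} → COUNT(e.id)=1
  2: ids {2, 3} → COUNT(e.id)=2
  5: ids {1} → COUNT(e.id)=1
  7: ids {4, 8} → COUNT(e.id)=2
  16: ids {5, 7} → COUNT(e.id)=2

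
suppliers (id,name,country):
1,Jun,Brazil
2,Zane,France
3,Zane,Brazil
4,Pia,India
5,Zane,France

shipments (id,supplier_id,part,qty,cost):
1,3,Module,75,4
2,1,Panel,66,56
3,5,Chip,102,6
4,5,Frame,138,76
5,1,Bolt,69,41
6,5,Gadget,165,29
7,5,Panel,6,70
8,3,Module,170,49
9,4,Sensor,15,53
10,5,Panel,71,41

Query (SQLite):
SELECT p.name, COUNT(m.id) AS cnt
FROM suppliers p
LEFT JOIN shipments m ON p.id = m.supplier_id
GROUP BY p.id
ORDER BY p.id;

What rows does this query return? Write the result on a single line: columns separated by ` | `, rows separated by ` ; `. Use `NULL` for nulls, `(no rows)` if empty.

Jun | 2 ; Zane | 0 ; Zane | 2 ; Pia | 1 ; Zane | 5

LEFT JOIN keeps every suppliers row; unmatched ones get NULL for shipments columns.
Group by suppliers.id and compute COUNT(m.id). COUNT(col) of an all-NULL group is 0.
  1: ids {2, 5} → COUNT(m.id)=2
  2: ids {—} → COUNT(m.id)=0
  3: ids {1, 8} → COUNT(m.id)=2
  4: ids {9} → COUNT(m.id)=1
  5: ids {3, 4, 6, 7, 10} → COUNT(m.id)=5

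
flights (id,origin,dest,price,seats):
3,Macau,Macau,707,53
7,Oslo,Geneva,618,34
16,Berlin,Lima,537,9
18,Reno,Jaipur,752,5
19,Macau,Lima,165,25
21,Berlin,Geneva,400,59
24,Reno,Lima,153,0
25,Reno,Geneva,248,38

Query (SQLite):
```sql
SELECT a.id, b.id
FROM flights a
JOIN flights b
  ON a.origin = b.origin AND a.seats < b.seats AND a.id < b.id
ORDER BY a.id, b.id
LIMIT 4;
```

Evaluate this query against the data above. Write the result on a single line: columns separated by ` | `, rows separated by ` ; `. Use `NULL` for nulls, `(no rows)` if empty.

16 | 21 ; 18 | 25 ; 24 | 25

Pairs (a,b) with same origin, a.seats < b.seats, a.id < b.id.
origin groups: Berlin:{16,21} Macau:{3,19} Oslo:{7} Reno:{18,24,25}
Ordered by (a.id, b.id); first 4.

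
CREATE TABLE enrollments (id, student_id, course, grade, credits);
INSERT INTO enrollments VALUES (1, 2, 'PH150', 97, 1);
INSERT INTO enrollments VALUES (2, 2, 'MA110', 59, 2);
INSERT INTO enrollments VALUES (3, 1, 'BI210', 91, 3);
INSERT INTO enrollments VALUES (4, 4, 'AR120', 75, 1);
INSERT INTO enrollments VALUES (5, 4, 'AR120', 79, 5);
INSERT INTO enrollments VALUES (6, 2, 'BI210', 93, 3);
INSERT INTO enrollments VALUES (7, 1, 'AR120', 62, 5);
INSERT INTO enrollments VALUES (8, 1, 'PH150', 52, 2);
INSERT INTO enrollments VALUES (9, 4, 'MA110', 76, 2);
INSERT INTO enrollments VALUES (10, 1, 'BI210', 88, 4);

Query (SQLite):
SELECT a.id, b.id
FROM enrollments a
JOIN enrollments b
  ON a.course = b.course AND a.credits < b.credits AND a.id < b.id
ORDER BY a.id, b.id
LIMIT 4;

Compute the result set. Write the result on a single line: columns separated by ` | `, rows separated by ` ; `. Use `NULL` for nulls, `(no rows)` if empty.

Pairs (a,b) with same course, a.credits < b.credits, a.id < b.id.
course groups: AR120:{4,5,7} BI210:{3,6,10} MA110:{2,9} PH150:{1,8}
Ordered by (a.id, b.id); first 4.

1 | 8 ; 3 | 10 ; 4 | 5 ; 4 | 7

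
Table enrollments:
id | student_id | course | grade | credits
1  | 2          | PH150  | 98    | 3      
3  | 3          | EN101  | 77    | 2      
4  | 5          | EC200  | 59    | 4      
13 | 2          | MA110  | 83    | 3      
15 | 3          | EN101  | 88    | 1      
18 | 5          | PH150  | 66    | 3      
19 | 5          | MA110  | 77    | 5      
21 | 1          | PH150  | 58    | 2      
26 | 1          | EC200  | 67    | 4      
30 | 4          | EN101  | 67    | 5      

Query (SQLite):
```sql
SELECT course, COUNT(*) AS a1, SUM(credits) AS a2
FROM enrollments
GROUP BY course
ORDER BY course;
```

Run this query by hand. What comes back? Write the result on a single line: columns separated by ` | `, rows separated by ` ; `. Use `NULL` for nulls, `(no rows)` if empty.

EC200 | 2 | 8 ; EN101 | 3 | 8 ; MA110 | 2 | 8 ; PH150 | 3 | 8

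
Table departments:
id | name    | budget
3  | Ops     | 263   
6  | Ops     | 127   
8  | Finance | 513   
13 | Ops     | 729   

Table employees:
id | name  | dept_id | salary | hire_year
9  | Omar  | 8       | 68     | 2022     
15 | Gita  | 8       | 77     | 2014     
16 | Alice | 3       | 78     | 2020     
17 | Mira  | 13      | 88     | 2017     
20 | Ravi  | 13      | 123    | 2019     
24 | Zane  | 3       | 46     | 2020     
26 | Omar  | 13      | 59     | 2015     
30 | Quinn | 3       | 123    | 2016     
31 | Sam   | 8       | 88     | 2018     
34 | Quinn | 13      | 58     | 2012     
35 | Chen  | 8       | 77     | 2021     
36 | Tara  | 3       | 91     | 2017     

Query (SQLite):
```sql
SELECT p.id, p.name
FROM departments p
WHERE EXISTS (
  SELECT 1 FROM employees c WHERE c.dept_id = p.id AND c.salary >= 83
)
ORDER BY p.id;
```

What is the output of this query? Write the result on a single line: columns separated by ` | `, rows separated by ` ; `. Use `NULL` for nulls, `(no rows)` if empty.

3 | Ops ; 8 | Finance ; 13 | Ops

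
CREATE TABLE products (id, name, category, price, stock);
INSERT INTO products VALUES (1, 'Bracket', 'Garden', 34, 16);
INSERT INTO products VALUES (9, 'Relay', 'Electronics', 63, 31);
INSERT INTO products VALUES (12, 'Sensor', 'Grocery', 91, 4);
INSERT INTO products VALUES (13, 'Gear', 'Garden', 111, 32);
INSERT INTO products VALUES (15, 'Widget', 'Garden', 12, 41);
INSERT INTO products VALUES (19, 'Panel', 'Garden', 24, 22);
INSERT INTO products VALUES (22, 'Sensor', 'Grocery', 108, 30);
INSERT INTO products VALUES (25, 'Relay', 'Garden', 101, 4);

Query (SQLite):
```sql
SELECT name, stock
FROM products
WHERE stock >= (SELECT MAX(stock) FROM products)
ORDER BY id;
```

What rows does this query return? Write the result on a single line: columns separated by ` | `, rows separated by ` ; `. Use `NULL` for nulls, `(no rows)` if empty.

Scalar subquery: MAX(stock) over all products rows = 41.
Keep rows where stock >= that value.

Widget | 41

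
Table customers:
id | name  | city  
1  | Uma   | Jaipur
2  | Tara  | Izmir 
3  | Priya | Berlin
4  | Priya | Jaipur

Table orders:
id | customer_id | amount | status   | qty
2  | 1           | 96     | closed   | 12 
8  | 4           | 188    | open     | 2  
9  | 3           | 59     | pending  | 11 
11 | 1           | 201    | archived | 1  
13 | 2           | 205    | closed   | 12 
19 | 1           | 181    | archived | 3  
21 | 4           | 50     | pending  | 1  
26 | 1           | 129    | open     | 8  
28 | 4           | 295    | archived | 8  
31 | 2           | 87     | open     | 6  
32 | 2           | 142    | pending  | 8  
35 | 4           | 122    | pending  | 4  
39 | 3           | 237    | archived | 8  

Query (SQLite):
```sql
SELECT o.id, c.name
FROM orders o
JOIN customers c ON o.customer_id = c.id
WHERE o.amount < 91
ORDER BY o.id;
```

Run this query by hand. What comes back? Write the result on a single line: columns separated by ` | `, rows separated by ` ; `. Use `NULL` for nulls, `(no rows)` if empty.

9 | Priya ; 21 | Priya ; 31 | Tara

Each orders row matches the customers row where customer_id = customers.id.
Then keep rows with o.amount < 91.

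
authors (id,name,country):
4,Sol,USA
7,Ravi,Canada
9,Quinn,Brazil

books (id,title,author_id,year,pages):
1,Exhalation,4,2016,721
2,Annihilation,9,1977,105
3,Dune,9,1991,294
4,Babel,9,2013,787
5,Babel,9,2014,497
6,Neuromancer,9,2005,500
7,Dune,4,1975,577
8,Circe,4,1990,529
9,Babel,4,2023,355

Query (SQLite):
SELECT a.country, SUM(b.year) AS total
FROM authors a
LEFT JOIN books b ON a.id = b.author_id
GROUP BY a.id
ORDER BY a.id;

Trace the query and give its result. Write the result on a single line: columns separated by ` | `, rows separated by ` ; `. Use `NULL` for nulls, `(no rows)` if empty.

LEFT JOIN keeps every authors row; unmatched ones get NULL for books columns.
Group by authors.id and compute SUM(b.year). SUM over an all-NULL group is NULL.
  4: ids {1, 7, 8, 9} → SUM(b.year)=8004
  7: ids {—} → SUM(b.year)=NULL
  9: ids {2, 3, 4, 5, 6} → SUM(b.year)=10000

USA | 8004 ; Canada | NULL ; Brazil | 10000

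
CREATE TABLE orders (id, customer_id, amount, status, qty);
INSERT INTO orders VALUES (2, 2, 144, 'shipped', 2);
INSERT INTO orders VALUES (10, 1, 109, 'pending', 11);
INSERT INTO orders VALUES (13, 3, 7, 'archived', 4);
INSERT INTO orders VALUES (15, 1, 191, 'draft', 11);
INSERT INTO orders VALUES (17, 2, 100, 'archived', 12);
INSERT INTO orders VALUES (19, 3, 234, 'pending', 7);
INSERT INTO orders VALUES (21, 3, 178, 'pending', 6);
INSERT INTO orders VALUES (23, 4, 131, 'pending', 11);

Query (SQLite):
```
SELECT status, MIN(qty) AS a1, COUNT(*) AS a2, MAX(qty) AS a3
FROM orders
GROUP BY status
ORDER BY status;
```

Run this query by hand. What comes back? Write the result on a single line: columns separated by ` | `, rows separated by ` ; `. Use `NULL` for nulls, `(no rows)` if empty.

archived | 4 | 2 | 12 ; draft | 11 | 1 | 11 ; pending | 6 | 4 | 11 ; shipped | 2 | 1 | 2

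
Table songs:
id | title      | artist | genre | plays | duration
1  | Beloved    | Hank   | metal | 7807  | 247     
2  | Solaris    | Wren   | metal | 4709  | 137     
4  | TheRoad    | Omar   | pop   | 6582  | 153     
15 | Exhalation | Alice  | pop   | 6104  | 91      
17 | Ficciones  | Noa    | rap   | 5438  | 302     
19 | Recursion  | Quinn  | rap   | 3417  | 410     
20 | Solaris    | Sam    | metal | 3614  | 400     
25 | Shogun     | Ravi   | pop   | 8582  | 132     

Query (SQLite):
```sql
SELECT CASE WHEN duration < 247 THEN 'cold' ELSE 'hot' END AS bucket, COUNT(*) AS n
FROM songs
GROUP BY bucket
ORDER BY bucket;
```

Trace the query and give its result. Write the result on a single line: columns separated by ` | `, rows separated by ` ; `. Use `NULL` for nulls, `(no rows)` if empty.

cold | 4 ; hot | 4

Bucket rows by duration < 247 → 'cold' else 'hot'; count each bucket.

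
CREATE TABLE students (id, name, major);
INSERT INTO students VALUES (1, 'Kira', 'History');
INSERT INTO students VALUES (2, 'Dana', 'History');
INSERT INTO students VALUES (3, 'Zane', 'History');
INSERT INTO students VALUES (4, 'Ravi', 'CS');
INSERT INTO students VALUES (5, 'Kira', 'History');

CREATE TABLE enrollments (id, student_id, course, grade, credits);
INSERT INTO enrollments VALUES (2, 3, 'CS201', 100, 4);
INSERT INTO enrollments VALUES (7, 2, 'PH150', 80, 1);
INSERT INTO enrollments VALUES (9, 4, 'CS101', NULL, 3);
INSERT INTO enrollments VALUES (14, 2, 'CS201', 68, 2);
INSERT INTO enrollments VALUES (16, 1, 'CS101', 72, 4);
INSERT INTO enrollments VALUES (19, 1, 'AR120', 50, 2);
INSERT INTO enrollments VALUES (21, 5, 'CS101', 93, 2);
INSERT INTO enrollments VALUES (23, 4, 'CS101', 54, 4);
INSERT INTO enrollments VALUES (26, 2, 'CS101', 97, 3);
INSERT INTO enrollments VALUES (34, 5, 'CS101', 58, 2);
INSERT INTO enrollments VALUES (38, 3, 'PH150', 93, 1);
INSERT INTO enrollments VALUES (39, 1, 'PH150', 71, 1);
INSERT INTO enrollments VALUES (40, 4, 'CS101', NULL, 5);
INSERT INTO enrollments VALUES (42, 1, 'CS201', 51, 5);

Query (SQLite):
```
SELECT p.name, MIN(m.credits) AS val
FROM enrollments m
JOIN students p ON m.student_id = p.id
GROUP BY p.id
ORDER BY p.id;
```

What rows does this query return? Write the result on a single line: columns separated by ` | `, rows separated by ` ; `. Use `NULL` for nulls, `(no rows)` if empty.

Join each enrollments row to its students via student_id.
Group joined rows by students.id; compute MIN(m.credits) per group.
  1: ids {16, 19, 39, 42} → MIN(m.credits)=1
  2: ids {7, 14, 26} → MIN(m.credits)=1
  3: ids {2, 38} → MIN(m.credits)=1
  4: ids {9, 23, 40} → MIN(m.credits)=3
  5: ids {21, 34} → MIN(m.credits)=2

Kira | 1 ; Dana | 1 ; Zane | 1 ; Ravi | 3 ; Kira | 2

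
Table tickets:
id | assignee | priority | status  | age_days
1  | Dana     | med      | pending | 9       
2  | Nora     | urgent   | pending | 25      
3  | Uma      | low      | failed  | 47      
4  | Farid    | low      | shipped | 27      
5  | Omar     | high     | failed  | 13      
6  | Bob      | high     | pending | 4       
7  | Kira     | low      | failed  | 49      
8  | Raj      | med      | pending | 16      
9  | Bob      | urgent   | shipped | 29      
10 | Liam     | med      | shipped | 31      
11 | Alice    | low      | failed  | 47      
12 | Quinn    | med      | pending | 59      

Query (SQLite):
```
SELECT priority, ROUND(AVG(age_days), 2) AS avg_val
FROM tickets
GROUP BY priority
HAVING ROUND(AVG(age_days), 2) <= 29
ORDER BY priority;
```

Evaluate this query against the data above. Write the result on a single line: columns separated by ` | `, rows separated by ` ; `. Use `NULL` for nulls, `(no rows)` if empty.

Partition tickets by priority; compute ROUND(AVG(age_days), 2) within each group.
HAVING: keep groups where ROUND(AVG(age_days), 2) <= 29.
  high: ids {5, 6} → ROUND(AVG(age_days), 2)=8.5
  low: ids {3, 4, 7, 11} → ROUND(AVG(age_days), 2)=42.5
  med: ids {1, 8, 10, 12} → ROUND(AVG(age_days), 2)=28.75
  urgent: ids {2, 9} → ROUND(AVG(age_days), 2)=27

high | 8.5 ; med | 28.75 ; urgent | 27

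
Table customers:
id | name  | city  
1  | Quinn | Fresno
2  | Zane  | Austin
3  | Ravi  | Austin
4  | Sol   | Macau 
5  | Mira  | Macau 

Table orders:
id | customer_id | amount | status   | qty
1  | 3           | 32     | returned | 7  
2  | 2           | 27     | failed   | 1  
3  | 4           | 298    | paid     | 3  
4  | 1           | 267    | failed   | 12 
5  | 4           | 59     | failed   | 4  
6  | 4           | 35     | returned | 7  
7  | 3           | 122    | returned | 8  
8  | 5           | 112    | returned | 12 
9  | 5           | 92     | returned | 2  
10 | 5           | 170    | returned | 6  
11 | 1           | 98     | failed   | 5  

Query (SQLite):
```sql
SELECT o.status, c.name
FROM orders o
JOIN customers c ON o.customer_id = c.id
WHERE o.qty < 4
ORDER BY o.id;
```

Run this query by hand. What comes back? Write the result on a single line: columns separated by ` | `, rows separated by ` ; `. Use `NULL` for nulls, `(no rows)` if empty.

Each orders row matches the customers row where customer_id = customers.id.
Then keep rows with o.qty < 4.

failed | Zane ; paid | Sol ; returned | Mira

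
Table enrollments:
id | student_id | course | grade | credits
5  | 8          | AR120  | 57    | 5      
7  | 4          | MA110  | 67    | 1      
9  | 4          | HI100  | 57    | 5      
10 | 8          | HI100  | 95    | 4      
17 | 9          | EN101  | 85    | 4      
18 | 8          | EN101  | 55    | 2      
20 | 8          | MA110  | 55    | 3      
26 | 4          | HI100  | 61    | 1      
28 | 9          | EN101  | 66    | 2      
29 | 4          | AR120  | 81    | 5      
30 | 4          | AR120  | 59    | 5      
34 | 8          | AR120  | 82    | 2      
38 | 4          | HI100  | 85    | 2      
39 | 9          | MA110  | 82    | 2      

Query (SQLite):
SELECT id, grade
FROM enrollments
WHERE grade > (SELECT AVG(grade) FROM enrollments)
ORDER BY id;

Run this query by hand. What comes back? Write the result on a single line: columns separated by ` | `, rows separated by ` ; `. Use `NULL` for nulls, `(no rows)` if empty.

Scalar subquery: AVG(grade) over all enrollments rows = 70.5.
Keep rows where grade > that value.

10 | 95 ; 17 | 85 ; 29 | 81 ; 34 | 82 ; 38 | 85 ; 39 | 82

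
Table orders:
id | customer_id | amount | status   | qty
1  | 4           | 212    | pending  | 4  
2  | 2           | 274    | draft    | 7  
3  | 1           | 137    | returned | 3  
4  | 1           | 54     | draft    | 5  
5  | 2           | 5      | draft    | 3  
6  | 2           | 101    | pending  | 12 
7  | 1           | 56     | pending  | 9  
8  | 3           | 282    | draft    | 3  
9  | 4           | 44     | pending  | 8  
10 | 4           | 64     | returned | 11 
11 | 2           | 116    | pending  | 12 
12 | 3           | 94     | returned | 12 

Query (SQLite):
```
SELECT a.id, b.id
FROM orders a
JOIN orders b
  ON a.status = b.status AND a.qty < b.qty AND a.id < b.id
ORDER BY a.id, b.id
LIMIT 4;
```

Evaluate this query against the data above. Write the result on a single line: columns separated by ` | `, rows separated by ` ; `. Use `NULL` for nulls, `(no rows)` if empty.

1 | 6 ; 1 | 7 ; 1 | 9 ; 1 | 11

Pairs (a,b) with same status, a.qty < b.qty, a.id < b.id.
status groups: draft:{2,4,5,8} pending:{1,6,7,9,11} returned:{3,10,12}
Ordered by (a.id, b.id); first 4.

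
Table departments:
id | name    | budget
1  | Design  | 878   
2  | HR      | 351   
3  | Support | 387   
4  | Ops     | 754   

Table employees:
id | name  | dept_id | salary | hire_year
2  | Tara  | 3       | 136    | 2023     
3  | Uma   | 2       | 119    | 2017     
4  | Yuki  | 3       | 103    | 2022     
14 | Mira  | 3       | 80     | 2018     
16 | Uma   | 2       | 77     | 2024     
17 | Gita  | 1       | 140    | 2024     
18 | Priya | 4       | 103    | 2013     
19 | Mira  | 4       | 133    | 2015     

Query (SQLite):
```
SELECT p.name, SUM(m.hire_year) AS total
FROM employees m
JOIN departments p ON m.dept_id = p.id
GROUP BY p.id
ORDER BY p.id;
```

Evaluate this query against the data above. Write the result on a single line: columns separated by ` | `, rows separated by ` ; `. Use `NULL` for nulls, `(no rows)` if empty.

Design | 2024 ; HR | 4041 ; Support | 6063 ; Ops | 4028

Join each employees row to its departments via dept_id.
Group joined rows by departments.id; compute SUM(m.hire_year) per group.
  1: ids {17} → SUM(m.hire_year)=2024
  2: ids {3, 16} → SUM(m.hire_year)=4041
  3: ids {2, 4, 14} → SUM(m.hire_year)=6063
  4: ids {18, 19} → SUM(m.hire_year)=4028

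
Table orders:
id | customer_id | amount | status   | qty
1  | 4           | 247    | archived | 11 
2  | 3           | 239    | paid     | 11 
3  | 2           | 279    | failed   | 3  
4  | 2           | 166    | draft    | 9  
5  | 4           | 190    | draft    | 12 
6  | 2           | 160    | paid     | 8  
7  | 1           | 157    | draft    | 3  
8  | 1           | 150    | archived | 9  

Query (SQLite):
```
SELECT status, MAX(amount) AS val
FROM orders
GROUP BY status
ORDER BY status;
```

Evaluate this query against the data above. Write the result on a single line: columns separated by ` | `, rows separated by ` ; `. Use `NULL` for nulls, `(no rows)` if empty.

archived | 247 ; draft | 190 ; failed | 279 ; paid | 239

Partition orders by status; compute MAX(amount) within each group.
  archived: ids {1, 8} → MAX(amount)=247
  draft: ids {4, 5, 7} → MAX(amount)=190
  failed: ids {3} → MAX(amount)=279
  paid: ids {2, 6} → MAX(amount)=239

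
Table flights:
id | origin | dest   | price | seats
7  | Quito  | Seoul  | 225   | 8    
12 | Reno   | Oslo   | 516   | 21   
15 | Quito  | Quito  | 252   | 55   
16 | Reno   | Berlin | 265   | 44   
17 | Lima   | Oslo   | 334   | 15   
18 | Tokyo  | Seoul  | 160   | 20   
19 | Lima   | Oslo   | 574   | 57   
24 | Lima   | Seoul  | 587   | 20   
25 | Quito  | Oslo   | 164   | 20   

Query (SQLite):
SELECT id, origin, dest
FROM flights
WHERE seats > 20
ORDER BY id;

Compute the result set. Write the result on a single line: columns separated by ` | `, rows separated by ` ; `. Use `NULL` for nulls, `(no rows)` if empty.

seats > 20: ids {12, 15, 16, 19}

12 | Reno | Oslo ; 15 | Quito | Quito ; 16 | Reno | Berlin ; 19 | Lima | Oslo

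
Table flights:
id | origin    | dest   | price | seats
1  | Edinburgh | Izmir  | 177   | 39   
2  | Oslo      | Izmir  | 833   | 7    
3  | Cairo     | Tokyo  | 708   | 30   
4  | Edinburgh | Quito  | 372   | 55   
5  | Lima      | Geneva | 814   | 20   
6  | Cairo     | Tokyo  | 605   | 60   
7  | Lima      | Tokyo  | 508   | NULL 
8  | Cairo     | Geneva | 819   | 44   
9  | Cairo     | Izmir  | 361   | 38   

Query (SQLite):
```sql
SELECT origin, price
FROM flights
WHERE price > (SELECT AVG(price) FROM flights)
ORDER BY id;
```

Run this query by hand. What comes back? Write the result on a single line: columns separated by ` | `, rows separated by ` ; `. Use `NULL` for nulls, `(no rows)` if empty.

Oslo | 833 ; Cairo | 708 ; Lima | 814 ; Cairo | 605 ; Cairo | 819

Scalar subquery: AVG(price) over all flights rows = 577.444444 (≈; comparison uses full precision).
Keep rows where price > that value.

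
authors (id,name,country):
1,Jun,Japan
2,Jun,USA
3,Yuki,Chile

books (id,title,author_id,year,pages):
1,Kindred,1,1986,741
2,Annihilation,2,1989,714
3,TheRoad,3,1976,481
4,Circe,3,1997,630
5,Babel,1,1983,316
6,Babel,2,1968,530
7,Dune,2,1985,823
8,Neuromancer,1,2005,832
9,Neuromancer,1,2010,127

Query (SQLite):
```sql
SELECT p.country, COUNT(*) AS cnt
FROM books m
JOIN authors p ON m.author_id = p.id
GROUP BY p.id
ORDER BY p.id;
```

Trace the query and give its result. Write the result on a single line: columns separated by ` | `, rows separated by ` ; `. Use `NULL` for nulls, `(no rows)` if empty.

Join each books row to its authors via author_id.
Group joined rows by authors.id; compute COUNT(*) per group.
  1: ids {1, 5, 8, 9} → COUNT(*)=4
  2: ids {2, 6, 7} → COUNT(*)=3
  3: ids {3, 4} → COUNT(*)=2

Japan | 4 ; USA | 3 ; Chile | 2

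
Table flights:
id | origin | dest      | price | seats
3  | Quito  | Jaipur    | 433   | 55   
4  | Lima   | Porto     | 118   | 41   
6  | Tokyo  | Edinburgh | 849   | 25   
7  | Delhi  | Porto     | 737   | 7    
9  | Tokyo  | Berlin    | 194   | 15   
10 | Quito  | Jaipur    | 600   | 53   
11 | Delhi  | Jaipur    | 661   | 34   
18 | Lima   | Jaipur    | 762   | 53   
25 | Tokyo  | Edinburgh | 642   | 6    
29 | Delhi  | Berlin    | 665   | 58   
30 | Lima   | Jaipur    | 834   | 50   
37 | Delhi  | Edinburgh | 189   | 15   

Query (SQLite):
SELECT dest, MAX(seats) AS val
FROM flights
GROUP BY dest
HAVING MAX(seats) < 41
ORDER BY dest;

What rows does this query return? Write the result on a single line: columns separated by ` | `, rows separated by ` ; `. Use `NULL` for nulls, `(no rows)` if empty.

Partition flights by dest; compute MAX(seats) within each group.
HAVING: keep groups where MAX(seats) < 41.
  Berlin: ids {9, 29} → MAX(seats)=58
  Edinburgh: ids {6, 25, 37} → MAX(seats)=25
  Jaipur: ids {3, 10, 11, 18, 30} → MAX(seats)=55
  Porto: ids {4, 7} → MAX(seats)=41

Edinburgh | 25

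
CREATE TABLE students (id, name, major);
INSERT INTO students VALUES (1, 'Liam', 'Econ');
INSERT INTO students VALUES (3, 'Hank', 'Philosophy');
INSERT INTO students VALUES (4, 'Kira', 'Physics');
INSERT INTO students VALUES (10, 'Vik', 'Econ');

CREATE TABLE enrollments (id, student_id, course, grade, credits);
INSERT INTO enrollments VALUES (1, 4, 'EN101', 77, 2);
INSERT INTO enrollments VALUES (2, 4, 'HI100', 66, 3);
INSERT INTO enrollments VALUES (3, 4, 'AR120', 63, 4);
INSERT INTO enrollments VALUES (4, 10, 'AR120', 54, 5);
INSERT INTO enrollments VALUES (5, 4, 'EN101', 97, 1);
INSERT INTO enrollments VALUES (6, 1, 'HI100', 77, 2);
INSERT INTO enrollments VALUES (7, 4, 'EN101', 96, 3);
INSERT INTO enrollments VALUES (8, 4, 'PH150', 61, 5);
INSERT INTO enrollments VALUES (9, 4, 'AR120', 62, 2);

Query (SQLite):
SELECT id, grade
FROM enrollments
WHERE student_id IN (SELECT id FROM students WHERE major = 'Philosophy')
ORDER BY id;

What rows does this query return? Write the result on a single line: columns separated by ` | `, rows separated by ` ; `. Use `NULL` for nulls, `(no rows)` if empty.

(no rows)

Inner query: students.id where major = 'Philosophy'.
Outer: keep enrollments rows whose student_id is in that set.
Inner query → {3}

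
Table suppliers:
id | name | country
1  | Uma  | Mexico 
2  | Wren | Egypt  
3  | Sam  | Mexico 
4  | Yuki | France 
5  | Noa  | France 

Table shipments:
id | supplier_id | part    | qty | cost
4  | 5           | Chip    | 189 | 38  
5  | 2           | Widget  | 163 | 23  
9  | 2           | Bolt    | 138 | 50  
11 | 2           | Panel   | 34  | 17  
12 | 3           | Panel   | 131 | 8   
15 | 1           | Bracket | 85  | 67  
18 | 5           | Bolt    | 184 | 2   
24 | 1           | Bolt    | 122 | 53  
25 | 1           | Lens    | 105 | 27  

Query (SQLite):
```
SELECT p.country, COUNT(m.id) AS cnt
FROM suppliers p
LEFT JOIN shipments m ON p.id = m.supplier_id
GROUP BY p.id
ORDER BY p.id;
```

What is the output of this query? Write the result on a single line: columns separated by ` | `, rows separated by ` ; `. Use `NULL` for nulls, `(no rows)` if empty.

LEFT JOIN keeps every suppliers row; unmatched ones get NULL for shipments columns.
Group by suppliers.id and compute COUNT(m.id). COUNT(col) of an all-NULL group is 0.
  1: ids {15, 24, 25} → COUNT(m.id)=3
  2: ids {5, 9, 11} → COUNT(m.id)=3
  3: ids {12} → COUNT(m.id)=1
  4: ids {—} → COUNT(m.id)=0
  5: ids {4, 18} → COUNT(m.id)=2

Mexico | 3 ; Egypt | 3 ; Mexico | 1 ; France | 0 ; France | 2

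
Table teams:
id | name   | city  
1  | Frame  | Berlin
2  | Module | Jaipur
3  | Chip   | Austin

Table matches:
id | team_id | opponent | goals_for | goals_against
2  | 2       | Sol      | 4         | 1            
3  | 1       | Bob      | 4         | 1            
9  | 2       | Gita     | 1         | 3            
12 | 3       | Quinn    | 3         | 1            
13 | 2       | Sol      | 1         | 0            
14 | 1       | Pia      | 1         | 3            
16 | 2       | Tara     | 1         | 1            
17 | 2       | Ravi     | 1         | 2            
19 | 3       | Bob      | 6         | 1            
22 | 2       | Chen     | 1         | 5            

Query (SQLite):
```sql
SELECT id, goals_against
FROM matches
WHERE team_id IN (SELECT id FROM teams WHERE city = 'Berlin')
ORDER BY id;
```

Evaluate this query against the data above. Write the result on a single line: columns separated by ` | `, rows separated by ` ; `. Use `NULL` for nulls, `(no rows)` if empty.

3 | 1 ; 14 | 3

Inner query: teams.id where city = 'Berlin'.
Outer: keep matches rows whose team_id is in that set.
Inner query → {1}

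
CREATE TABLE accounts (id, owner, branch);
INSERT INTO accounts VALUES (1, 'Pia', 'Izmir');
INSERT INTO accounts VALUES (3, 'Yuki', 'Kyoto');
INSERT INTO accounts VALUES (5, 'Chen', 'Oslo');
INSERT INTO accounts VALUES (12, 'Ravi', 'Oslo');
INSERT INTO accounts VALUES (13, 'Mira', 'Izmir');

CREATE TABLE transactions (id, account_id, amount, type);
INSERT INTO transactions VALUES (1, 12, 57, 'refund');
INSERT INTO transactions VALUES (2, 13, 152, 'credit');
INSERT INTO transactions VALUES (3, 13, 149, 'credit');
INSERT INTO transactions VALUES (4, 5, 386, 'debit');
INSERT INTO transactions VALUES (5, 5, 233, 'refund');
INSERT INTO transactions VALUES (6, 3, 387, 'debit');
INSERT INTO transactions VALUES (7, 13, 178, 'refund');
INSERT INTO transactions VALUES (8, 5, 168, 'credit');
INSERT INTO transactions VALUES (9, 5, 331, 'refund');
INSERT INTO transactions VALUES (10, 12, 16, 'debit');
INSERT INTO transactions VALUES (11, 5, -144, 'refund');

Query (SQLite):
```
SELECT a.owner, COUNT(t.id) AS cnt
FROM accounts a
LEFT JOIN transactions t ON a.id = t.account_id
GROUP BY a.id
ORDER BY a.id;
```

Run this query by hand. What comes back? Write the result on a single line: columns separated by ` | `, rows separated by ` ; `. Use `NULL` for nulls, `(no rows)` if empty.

Pia | 0 ; Yuki | 1 ; Chen | 5 ; Ravi | 2 ; Mira | 3

LEFT JOIN keeps every accounts row; unmatched ones get NULL for transactions columns.
Group by accounts.id and compute COUNT(t.id). COUNT(col) of an all-NULL group is 0.
  1: ids {—} → COUNT(t.id)=0
  3: ids {6} → COUNT(t.id)=1
  5: ids {4, 5, 8, 9, 11} → COUNT(t.id)=5
  12: ids {1, 10} → COUNT(t.id)=2
  13: ids {2, 3, 7} → COUNT(t.id)=3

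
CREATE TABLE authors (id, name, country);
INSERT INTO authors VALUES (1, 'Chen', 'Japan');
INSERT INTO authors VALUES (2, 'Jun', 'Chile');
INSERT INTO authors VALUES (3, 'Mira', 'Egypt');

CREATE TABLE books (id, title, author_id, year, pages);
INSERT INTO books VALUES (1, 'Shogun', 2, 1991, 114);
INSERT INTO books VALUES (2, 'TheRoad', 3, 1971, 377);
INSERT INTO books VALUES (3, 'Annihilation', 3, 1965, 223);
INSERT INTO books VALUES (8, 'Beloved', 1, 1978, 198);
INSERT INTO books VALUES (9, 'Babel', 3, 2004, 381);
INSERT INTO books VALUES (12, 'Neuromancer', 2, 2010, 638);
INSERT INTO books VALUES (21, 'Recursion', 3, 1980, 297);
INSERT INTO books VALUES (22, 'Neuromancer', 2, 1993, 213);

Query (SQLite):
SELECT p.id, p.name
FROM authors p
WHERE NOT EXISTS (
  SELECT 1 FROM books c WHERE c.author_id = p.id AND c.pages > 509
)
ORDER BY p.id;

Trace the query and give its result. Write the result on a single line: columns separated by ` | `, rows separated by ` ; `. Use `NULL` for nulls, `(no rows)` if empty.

1 | Chen ; 3 | Mira

For each authors row, check whether any books with matching author_id has pages > 509.
Keep rows where that is false.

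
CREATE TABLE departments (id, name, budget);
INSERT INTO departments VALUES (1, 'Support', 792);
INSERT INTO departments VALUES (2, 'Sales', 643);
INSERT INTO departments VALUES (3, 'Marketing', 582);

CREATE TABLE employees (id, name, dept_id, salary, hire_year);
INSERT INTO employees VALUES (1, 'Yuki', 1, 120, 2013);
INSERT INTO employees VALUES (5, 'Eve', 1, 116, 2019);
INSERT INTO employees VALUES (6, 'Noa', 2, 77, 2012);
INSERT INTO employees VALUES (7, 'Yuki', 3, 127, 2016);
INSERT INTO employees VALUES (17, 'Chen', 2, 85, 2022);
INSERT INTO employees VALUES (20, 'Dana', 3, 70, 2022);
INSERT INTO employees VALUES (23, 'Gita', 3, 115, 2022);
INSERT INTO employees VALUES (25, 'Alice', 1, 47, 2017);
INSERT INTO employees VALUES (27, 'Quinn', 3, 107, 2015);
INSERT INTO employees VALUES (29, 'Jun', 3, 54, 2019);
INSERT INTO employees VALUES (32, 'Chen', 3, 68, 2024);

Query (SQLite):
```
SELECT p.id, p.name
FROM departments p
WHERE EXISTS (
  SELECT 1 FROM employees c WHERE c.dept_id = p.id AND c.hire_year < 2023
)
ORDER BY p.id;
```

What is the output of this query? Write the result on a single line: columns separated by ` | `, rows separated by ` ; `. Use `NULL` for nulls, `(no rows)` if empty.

For each departments row, check whether any employees with matching dept_id has hire_year < 2023.
Keep rows where that is true.

1 | Support ; 2 | Sales ; 3 | Marketing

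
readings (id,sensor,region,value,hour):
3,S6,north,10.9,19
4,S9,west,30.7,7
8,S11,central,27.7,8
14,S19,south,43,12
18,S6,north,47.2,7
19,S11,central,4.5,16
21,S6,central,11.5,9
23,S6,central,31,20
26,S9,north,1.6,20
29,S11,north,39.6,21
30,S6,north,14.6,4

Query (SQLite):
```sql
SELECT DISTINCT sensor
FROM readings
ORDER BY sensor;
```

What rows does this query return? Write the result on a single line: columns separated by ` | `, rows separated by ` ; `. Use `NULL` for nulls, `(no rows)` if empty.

Collect distinct sensor values from readings.

S11 ; S19 ; S6 ; S9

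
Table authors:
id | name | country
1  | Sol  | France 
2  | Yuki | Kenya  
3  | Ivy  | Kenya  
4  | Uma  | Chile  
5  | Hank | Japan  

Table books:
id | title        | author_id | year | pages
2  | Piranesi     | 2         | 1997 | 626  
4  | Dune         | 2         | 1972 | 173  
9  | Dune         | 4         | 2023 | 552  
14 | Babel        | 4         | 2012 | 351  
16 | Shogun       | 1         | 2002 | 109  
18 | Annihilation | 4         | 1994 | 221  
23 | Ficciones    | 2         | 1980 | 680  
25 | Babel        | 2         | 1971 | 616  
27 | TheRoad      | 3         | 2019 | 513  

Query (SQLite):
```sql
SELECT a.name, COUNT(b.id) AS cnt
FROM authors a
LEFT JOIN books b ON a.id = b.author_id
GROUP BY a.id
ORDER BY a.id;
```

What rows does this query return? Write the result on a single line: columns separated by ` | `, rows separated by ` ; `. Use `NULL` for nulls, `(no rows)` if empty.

LEFT JOIN keeps every authors row; unmatched ones get NULL for books columns.
Group by authors.id and compute COUNT(b.id). COUNT(col) of an all-NULL group is 0.
  1: ids {16} → COUNT(b.id)=1
  2: ids {2, 4, 23, 25} → COUNT(b.id)=4
  3: ids {27} → COUNT(b.id)=1
  4: ids {9, 14, 18} → COUNT(b.id)=3
  5: ids {—} → COUNT(b.id)=0

Sol | 1 ; Yuki | 4 ; Ivy | 1 ; Uma | 3 ; Hank | 0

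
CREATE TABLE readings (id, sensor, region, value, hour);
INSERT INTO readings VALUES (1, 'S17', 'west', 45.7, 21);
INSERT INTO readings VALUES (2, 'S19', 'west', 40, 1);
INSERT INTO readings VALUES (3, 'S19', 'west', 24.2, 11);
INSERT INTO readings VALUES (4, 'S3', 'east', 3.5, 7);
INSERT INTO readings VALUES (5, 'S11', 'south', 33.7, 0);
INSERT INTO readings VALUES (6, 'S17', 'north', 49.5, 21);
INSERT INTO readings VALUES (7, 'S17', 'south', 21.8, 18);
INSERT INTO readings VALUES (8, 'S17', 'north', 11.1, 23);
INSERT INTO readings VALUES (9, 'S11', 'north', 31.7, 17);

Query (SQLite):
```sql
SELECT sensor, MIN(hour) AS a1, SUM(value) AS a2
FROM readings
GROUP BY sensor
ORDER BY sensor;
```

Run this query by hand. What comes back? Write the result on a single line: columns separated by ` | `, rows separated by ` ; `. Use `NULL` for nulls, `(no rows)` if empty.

Group readings by sensor.
Per group compute: MIN(hour), SUM(value).
  S11: ids {5, 9} → MIN(hour)=0, SUM(value)=65.4
  S17: ids {1, 6, 7, 8} → MIN(hour)=18, SUM(value)=128.1
  S19: ids {2, 3} → MIN(hour)=1, SUM(value)=64.2
  S3: ids {4} → MIN(hour)=7, SUM(value)=3.5

S11 | 0 | 65.4 ; S17 | 18 | 128.1 ; S19 | 1 | 64.2 ; S3 | 7 | 3.5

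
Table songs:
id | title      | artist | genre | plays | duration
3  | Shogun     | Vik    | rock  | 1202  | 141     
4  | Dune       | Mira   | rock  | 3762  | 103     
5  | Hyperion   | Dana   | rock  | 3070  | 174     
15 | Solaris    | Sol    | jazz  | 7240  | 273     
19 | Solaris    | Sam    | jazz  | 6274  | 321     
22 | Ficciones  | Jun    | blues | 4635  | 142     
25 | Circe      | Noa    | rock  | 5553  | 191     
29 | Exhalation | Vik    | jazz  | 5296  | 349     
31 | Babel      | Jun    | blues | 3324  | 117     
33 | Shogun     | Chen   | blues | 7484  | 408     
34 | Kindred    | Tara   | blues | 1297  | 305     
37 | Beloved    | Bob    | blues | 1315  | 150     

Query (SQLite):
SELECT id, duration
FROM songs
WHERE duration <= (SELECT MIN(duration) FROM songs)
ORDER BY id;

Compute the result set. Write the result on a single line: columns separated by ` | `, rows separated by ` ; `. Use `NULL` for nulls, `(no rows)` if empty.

Scalar subquery: MIN(duration) over all songs rows = 103.
Keep rows where duration <= that value.

4 | 103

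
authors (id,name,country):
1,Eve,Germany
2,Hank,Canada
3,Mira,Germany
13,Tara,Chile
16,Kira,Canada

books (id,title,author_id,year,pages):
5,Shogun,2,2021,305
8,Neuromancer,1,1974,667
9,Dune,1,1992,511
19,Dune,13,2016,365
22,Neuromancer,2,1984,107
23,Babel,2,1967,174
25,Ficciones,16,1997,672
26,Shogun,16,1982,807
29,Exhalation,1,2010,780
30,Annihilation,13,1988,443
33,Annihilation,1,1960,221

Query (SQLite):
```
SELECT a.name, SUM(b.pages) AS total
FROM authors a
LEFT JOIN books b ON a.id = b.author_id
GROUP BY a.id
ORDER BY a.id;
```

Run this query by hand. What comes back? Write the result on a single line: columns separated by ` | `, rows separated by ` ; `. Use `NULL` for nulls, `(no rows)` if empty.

Eve | 2179 ; Hank | 586 ; Mira | NULL ; Tara | 808 ; Kira | 1479

LEFT JOIN keeps every authors row; unmatched ones get NULL for books columns.
Group by authors.id and compute SUM(b.pages). SUM over an all-NULL group is NULL.
  1: ids {8, 9, 29, 33} → SUM(b.pages)=2179
  2: ids {5, 22, 23} → SUM(b.pages)=586
  3: ids {—} → SUM(b.pages)=NULL
  13: ids {19, 30} → SUM(b.pages)=808
  16: ids {25, 26} → SUM(b.pages)=1479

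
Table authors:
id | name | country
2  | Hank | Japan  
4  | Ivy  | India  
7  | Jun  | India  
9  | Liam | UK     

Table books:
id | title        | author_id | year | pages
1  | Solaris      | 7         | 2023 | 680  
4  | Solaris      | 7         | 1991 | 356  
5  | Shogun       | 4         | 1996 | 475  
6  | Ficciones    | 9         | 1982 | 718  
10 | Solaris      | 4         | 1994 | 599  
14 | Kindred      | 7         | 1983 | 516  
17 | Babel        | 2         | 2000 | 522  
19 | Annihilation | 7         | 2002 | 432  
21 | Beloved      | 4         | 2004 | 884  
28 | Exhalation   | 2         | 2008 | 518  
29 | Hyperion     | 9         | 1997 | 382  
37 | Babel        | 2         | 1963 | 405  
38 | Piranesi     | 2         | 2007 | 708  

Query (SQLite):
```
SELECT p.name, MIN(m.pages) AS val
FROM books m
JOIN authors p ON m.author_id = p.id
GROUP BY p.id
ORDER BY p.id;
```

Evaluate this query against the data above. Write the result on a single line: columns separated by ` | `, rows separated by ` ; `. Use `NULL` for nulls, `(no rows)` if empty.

Join each books row to its authors via author_id.
Group joined rows by authors.id; compute MIN(m.pages) per group.
  2: ids {17, 28, 37, 38} → MIN(m.pages)=405
  4: ids {5, 10, 21} → MIN(m.pages)=475
  7: ids {1, 4, 14, 19} → MIN(m.pages)=356
  9: ids {6, 29} → MIN(m.pages)=382

Hank | 405 ; Ivy | 475 ; Jun | 356 ; Liam | 382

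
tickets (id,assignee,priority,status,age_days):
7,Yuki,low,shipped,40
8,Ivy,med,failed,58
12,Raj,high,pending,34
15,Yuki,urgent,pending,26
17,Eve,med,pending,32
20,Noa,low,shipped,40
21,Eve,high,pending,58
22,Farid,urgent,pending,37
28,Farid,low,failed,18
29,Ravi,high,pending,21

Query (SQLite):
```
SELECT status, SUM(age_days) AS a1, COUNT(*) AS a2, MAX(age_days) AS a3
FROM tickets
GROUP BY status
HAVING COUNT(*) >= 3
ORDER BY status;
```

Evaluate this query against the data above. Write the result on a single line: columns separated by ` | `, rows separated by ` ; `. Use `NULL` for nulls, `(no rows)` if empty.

pending | 208 | 6 | 58

Group tickets by status.
Per group compute: SUM(age_days), COUNT(*), MAX(age_days).
HAVING: drop groups with fewer than 3 rows.
  failed: ids {8, 28} → SUM(age_days)=76, COUNT(*)=2, MAX(age_days)=58
  pending: ids {12, 15, 17, 21, 22, 29} → SUM(age_days)=208, COUNT(*)=6, MAX(age_days)=58
  shipped: ids {7, 20} → SUM(age_days)=80, COUNT(*)=2, MAX(age_days)=40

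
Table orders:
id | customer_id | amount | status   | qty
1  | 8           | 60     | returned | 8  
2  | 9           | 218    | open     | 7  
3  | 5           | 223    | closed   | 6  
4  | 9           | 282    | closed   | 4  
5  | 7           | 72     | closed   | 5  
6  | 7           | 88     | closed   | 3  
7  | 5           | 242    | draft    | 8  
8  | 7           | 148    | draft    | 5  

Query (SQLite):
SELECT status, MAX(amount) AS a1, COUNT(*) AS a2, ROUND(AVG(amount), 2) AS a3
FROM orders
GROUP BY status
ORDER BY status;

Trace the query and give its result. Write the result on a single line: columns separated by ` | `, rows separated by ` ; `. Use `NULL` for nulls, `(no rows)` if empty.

closed | 282 | 4 | 166.25 ; draft | 242 | 2 | 195 ; open | 218 | 1 | 218 ; returned | 60 | 1 | 60

Group orders by status.
Per group compute: MAX(amount), COUNT(*), ROUND(AVG(amount), 2).
  closed: ids {3, 4, 5, 6} → MAX(amount)=282, COUNT(*)=4, ROUND(AVG(amount), 2)=166.25
  draft: ids {7, 8} → MAX(amount)=242, COUNT(*)=2, ROUND(AVG(amount), 2)=195
  open: ids {2} → MAX(amount)=218, COUNT(*)=1, ROUND(AVG(amount), 2)=218
  returned: ids {1} → MAX(amount)=60, COUNT(*)=1, ROUND(AVG(amount), 2)=60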